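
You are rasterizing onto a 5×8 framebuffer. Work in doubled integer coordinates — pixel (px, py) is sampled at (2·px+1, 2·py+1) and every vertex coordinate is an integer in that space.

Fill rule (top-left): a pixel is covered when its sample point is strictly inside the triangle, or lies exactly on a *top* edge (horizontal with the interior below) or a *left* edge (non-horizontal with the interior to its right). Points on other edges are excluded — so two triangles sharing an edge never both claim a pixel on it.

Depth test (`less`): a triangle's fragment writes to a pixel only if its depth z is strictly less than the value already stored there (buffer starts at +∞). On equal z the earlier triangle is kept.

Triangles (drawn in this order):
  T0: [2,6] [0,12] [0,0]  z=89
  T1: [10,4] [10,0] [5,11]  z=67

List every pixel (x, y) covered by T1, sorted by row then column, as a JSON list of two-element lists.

T0:
  2·area = 24
  edge (2, 6)→(0, 12): d=(-2,6) right/bottom  bias=-1
  edge (0, 12)→(0, 0): d=(0,-12) top-left  bias=+0
  edge (0, 0)→(2, 6): d=(2,6) right/bottom  bias=-1
    (0,1)@(1, 3): e=[12,12,0] → ·  [on edge]
    (1,1)@(3, 3): e=[0,36,-12] → ·  [on edge]
    (0,2)@(1, 5): e=[8,12,4] → #
    (1,2)@(3, 5): e=[-4,36,-8] → ·
    (0,3)@(1, 7): e=[4,12,8] → #
    (1,3)@(3, 7): e=[-8,36,-4] → ·
    (0,4)@(1, 9): e=[0,12,12] → ·  [on edge]
    (1,4)@(3, 9): e=[-12,36,0] → ·  [on edge]
    (2,7)@(5, 15): e=[-36,60,0] → ·  [on edge]
  covered (2 px):
    · · · · ·
    · · · · ·
    # · · · ·
    # · · · ·
    · · · · ·
    · · · · ·
    · · · · ·
    · · · · ·
T1:
  2·area = 20  (B↔C swapped to make it positive)
  edge (10, 4)→(5, 11): d=(-5,7) right/bottom  bias=-1
  edge (5, 11)→(10, 0): d=(5,-11) top-left  bias=+0
  edge (10, 0)→(10, 4): d=(0,4) right/bottom  bias=-1
    (4,1)@(9, 3): e=[12,4,4] → #
    (4,2)@(9, 5): e=[2,14,4] → #
    (3,3)@(7, 7): e=[6,2,12] → #
    (4,3)@(9, 7): e=[-8,24,4] → ·
    (3,4)@(7, 9): e=[-4,12,12] → ·
    (2,5)@(5, 11): e=[0,0,20] → ·  [on edge]
  covered (3 px):
    · · · · ·
    · · · · #
    · · · · #
    · · · # ·
    · · · · ·
    · · · · ·
    · · · · ·
    · · · · ·

Final: [[4,1],[4,2],[3,3]]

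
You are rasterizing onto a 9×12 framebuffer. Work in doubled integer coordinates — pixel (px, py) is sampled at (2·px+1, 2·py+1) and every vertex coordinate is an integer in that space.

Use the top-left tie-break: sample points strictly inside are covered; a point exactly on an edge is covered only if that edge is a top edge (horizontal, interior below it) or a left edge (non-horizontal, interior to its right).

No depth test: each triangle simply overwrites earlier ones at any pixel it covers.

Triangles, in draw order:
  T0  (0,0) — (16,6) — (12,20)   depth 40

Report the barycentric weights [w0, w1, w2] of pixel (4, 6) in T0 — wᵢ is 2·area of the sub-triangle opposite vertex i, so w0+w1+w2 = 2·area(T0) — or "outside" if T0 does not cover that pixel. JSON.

T0:
  2·area = 248
  edge (0, 0)→(16, 6): d=(16,6) right/bottom  bias=-1
  edge (16, 6)→(12, 20): d=(-4,14) right/bottom  bias=-1
  edge (12, 20)→(0, 0): d=(-12,-20) top-left  bias=+0
    (0,0)@(1, 1): e=[10,230,8] → X
    (1,0)@(3, 1): e=[-2,202,48] → .
    (0,1)@(1, 3): e=[42,222,-16] → .
    (1,1)@(3, 3): e=[30,194,24] → X
    (2,1)@(5, 3): e=[18,166,64] → X
    (3,1)@(7, 3): e=[6,138,104] → X
    (4,1)@(9, 3): e=[-6,110,144] → .
    (1,2)@(3, 5): e=[62,186,0] → X  [on edge]
    (4,2)@(9, 5): e=[26,102,120] → X
    (5,2)@(11, 5): e=[14,74,160] → X
    (6,2)@(13, 5): e=[2,46,200] → X
    (7,2)@(15, 5): e=[-10,18,240] → .
    (4,7)@(9, 15): e=[186,62,0] → X  [on edge]
  covered (32 px):
    X . . . . . . . .
    . X X X . . . . .
    . X X X X X X . .
    . . X X X X X X .
    . . . X X X X X .
    . . . X X X X . .
    . . . . X X X . .
    . . . . X X X . .
    . . . . . X . . .
    . . . . . . . . .
    . . . . . . . . .
    . . . . . . . . .

Result: [70,24,154]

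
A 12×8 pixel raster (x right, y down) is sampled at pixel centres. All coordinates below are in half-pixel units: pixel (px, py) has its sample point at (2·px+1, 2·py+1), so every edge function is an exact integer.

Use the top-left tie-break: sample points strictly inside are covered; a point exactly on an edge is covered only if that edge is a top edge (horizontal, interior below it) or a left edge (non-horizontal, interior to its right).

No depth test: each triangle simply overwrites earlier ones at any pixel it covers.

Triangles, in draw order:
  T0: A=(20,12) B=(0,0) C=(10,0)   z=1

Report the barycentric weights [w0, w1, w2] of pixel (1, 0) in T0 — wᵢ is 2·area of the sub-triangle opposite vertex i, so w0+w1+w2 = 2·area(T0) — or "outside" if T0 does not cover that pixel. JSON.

T0:
  2·area = 120
  edge (20, 12)→(0, 0): d=(-20,-12) top-left  bias=+0
  edge (0, 0)→(10, 0): d=(10,0) top-left  bias=+0
  edge (10, 0)→(20, 12): d=(10,12) right/bottom  bias=-1
    (1,0)@(3, 1): e=[16,10,94] → X
    (2,0)@(5, 1): e=[40,10,70] → X
    (3,0)@(7, 1): e=[64,10,46] → X
    (4,0)@(9, 1): e=[88,10,22] → X
    (5,0)@(11, 1): e=[112,10,-2] → .
    (1,1)@(3, 3): e=[-24,30,114] → .
    (2,1)@(5, 3): e=[0,30,90] → X  [on edge]
    (5,1)@(11, 3): e=[72,30,18] → X
    (6,1)@(13, 3): e=[96,30,-6] → .
    (2,2)@(5, 5): e=[-40,50,110] → .
    (3,2)@(7, 5): e=[-16,50,86] → .
    (4,2)@(9, 5): e=[8,50,62] → X
    (7,4)@(15, 9): e=[0,90,30] → X  [on edge]
  covered (16 px):
    . X X X X . . . . . . .
    . . X X X X . . . . . .
    . . . . X X X . . . . .
    . . . . . . X X . . . .
    . . . . . . . X X . . .
    . . . . . . . . . X . .
    . . . . . . . . . . . .
    . . . . . . . . . . . .

Final: [10,94,16]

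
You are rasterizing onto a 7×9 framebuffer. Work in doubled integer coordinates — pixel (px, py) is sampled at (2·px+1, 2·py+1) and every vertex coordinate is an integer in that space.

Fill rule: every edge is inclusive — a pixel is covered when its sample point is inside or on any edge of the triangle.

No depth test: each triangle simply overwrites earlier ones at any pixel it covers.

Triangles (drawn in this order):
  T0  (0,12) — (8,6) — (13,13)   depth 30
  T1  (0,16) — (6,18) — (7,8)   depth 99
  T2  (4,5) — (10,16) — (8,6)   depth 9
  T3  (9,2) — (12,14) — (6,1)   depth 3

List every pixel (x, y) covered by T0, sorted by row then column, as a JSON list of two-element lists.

T0:
  2·area = 86
  edge (0, 12)→(8, 6): d=(8,-6) inclusive
  edge (8, 6)→(13, 13): d=(5,7) inclusive
  edge (13, 13)→(0, 12): d=(-13,-1) inclusive
    (3,3)@(7, 7): e=[2,12,72] → #
    (4,3)@(9, 7): e=[14,-2,74] → ·
    (2,4)@(5, 9): e=[6,36,44] → #
    (4,4)@(9, 9): e=[30,8,48] → #
    (5,4)@(11, 9): e=[42,-6,50] → ·
    (1,5)@(3, 11): e=[10,60,16] → #
    (5,5)@(11, 11): e=[58,4,24] → #
    (6,5)@(13, 11): e=[70,-10,26] → ·
    (1,6)@(3, 13): e=[26,70,-10] → ·
    (2,6)@(5, 13): e=[38,56,-8] → ·
    (3,6)@(7, 13): e=[50,42,-6] → ·
    (4,6)@(9, 13): e=[62,28,-4] → ·
    (6,6)@(13, 13): e=[86,0,0] → #  [on edge]
  covered (10 px):
    · · · · · · ·
    · · · · · · ·
    · · · · · · ·
    · · · # · · ·
    · · # # # · ·
    · # # # # # ·
    · · · · · · #
    · · · · · · ·
    · · · · · · ·
T1:
  2·area = 62  (B↔C swapped to make it positive)
  edge (0, 16)→(7, 8): d=(7,-8) inclusive
  edge (7, 8)→(6, 18): d=(-1,10) inclusive
  edge (6, 18)→(0, 16): d=(-6,-2) inclusive
    (2,5)@(5, 11): e=[5,17,40] → #
    (3,5)@(7, 11): e=[21,-3,44] → ·
    (1,6)@(3, 13): e=[3,35,24] → #
    (3,6)@(7, 13): e=[35,-5,32] → ·
    (0,7)@(1, 15): e=[1,53,8] → #
    (3,7)@(7, 15): e=[49,-7,20] → ·
    (0,8)@(1, 17): e=[15,51,-4] → ·
    (1,8)@(3, 17): e=[31,31,0] → #  [on edge]
    (3,8)@(7, 17): e=[63,-9,8] → ·
  covered (8 px):
    · · · · · · ·
    · · · · · · ·
    · · · · · · ·
    · · · · · · ·
    · · · · · · ·
    · · # · · · ·
    · # # · · · ·
    # # # · · · ·
    · # # · · · ·
T2:
  2·area = 38  (B↔C swapped to make it positive)
  edge (4, 5)→(8, 6): d=(4,1) inclusive
  edge (8, 6)→(10, 16): d=(2,10) inclusive
  edge (10, 16)→(4, 5): d=(-6,-11) inclusive
    (3,0)@(7, 1): e=[-19,0,57] → ·  [on edge]
    (3,3)@(7, 7): e=[5,12,21] → #
    (4,3)@(9, 7): e=[3,-8,43] → ·
    (3,4)@(7, 9): e=[13,16,9] → #
    (4,4)@(9, 9): e=[11,-4,31] → ·
    (3,5)@(7, 11): e=[21,20,-3] → ·
    (4,5)@(9, 11): e=[19,0,19] → #  [on edge]
    (5,5)@(11, 11): e=[17,-20,41] → ·
    (4,6)@(9, 13): e=[27,4,7] → #
    (5,6)@(11, 13): e=[25,-16,29] → ·
    (4,7)@(9, 15): e=[35,8,-5] → ·
  covered (4 px):
    · · · · · · ·
    · · · · · · ·
    · · · · · · ·
    · · · # · · ·
    · · · # · · ·
    · · · · # · ·
    · · · · # · ·
    · · · · · · ·
    · · · · · · ·
T3:
  2·area = 33
  edge (9, 2)→(12, 14): d=(3,12) inclusive
  edge (12, 14)→(6, 1): d=(-6,-13) inclusive
  edge (6, 1)→(9, 2): d=(3,1) inclusive
    (3,1)@(7, 3): e=[27,1,5] → #
    (4,1)@(9, 3): e=[3,27,3] → #
    (5,1)@(11, 3): e=[-21,53,1] → ·
    (3,2)@(7, 5): e=[33,-11,11] → ·
    (4,2)@(9, 5): e=[9,15,9] → #
    (5,2)@(11, 5): e=[-15,41,7] → ·
    (4,3)@(9, 7): e=[15,3,15] → #
    (5,3)@(11, 7): e=[-9,29,13] → ·
    (4,4)@(9, 9): e=[21,-9,21] → ·
    (5,5)@(11, 11): e=[3,5,25] → #
    (6,5)@(13, 11): e=[-21,31,23] → ·
    (5,6)@(11, 13): e=[9,-7,31] → ·
  covered (5 px):
    · · · · · · ·
    · · · # # · ·
    · · · · # · ·
    · · · · # · ·
    · · · · · · ·
    · · · · · # ·
    · · · · · · ·
    · · · · · · ·
    · · · · · · ·

Result: [[3,3],[2,4],[3,4],[4,4],[1,5],[2,5],[3,5],[4,5],[5,5],[6,6]]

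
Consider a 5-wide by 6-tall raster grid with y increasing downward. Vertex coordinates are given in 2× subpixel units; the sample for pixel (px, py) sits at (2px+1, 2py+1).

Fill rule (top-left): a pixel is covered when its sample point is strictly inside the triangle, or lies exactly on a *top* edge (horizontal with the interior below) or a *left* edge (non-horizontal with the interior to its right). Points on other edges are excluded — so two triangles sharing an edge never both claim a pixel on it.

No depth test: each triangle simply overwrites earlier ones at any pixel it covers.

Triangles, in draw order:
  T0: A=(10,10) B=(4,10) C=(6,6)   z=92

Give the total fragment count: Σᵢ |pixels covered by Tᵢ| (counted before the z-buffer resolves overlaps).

T0:
  2·area = 24
  edge (10, 10)→(4, 10): d=(-6,0) right/bottom  bias=-1
  edge (4, 10)→(6, 6): d=(2,-4) top-left  bias=+0
  edge (6, 6)→(10, 10): d=(4,4) right/bottom  bias=-1
    (0,0)@(1, 1): e=[54,-30,0] → .  [on edge]
    (1,1)@(3, 3): e=[42,-18,0] → .  [on edge]
    (2,2)@(5, 5): e=[30,-6,0] → .  [on edge]
    (3,3)@(7, 7): e=[18,6,0] → .  [on edge]
    (2,4)@(5, 9): e=[6,2,16] → X
    (3,4)@(7, 9): e=[6,10,8] → X
    (4,4)@(9, 9): e=[6,18,0] → .  [on edge]
    (2,5)@(5, 11): e=[-6,6,24] → .
    (3,5)@(7, 11): e=[-6,14,16] → .
  covered (2 px):
    . . . . .
    . . . . .
    . . . . .
    . . . . .
    . . X X .
    . . . . .

Final: 2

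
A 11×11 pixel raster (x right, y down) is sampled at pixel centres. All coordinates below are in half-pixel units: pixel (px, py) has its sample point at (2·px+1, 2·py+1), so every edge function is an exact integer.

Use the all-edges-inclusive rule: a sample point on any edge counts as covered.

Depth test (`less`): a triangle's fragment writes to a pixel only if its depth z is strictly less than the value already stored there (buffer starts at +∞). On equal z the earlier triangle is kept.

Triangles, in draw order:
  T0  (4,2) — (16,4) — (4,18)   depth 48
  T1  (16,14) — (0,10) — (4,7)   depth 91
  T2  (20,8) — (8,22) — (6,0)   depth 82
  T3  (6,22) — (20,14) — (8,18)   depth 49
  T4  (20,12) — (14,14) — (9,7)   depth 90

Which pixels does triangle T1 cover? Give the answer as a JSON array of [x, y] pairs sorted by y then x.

T0:
  2·area = 192
  edge (4, 2)→(16, 4): d=(12,2) inclusive
  edge (16, 4)→(4, 18): d=(-12,14) inclusive
  edge (4, 18)→(4, 2): d=(0,-16) inclusive
    (2,1)@(5, 3): e=[10,166,16] → █
    (3,1)@(7, 3): e=[6,138,48] → █
    (4,1)@(9, 3): e=[2,110,80] → █
    (5,1)@(11, 3): e=[-2,82,112] → ·
    (2,2)@(5, 5): e=[34,142,16] → █
    (5,2)@(11, 5): e=[22,58,112] → █
    (6,2)@(13, 5): e=[18,30,144] → █
    (7,2)@(15, 5): e=[14,2,176] → █
    (8,2)@(17, 5): e=[10,-26,208] → ·
    (2,3)@(5, 7): e=[58,118,16] → █
    (7,3)@(15, 7): e=[38,-22,176] → ·
    (2,4)@(5, 9): e=[82,94,16] → █
  covered (24 px):
    · · · · · · · · · · ·
    · · █ █ █ · · · · · ·
    · · █ █ █ █ █ █ · · ·
    · · █ █ █ █ █ · · · ·
    · · █ █ █ █ · · · · ·
    · · █ █ █ · · · · · ·
    · · █ █ · · · · · · ·
    · · █ · · · · · · · ·
    · · · · · · · · · · ·
    · · · · · · · · · · ·
    · · · · · · · · · · ·
T1:
  2·area = 64
  edge (16, 14)→(0, 10): d=(-16,-4) inclusive
  edge (0, 10)→(4, 7): d=(4,-3) inclusive
  edge (4, 7)→(16, 14): d=(12,7) inclusive
    (1,4)@(3, 9): e=[28,5,31] → █
    (2,4)@(5, 9): e=[36,11,17] → █
    (3,4)@(7, 9): e=[44,17,3] → █
    (4,4)@(9, 9): e=[52,23,-11] → ·
    (1,5)@(3, 11): e=[-4,13,55] → ·
    (2,5)@(5, 11): e=[4,19,41] → █
    (4,5)@(9, 11): e=[20,31,13] → █
    (5,5)@(11, 11): e=[28,37,-1] → ·
    (2,6)@(5, 13): e=[-28,27,65] → ·
    (3,6)@(7, 13): e=[-20,33,51] → ·
    (4,6)@(9, 13): e=[-12,39,37] → ·
    (6,6)@(13, 13): e=[4,51,9] → █
  covered (7 px):
    · · · · · · · · · · ·
    · · · · · · · · · · ·
    · · · · · · · · · · ·
    · · · · · · · · · · ·
    · █ █ █ · · · · · · ·
    · · █ █ █ · · · · · ·
    · · · · · · █ · · · ·
    · · · · · · · · · · ·
    · · · · · · · · · · ·
    · · · · · · · · · · ·
    · · · · · · · · · · ·
T2:
  2·area = 292
  edge (20, 8)→(8, 22): d=(-12,14) inclusive
  edge (8, 22)→(6, 0): d=(-2,-22) inclusive
  edge (6, 0)→(20, 8): d=(14,8) inclusive
    (3,0)@(7, 1): e=[266,20,6] → █
    (4,0)@(9, 1): e=[238,64,-10] → ·
    (3,1)@(7, 3): e=[242,16,34] → █
    (4,1)@(9, 3): e=[214,60,18] → █
    (5,1)@(11, 3): e=[186,104,2] → █
    (6,1)@(13, 3): e=[158,148,-14] → ·
    (3,2)@(7, 5): e=[218,12,62] → █
    (6,2)@(13, 5): e=[134,144,14] → █
    (7,2)@(15, 5): e=[106,188,-2] → ·
    (3,3)@(7, 7): e=[194,8,90] → █
    (7,3)@(15, 7): e=[82,184,26] → █
    (8,3)@(17, 7): e=[54,228,10] → █
    (3,5)@(7, 11): e=[146,0,146] → █  [on edge]
  covered (37 px):
    · · · █ · · · · · · ·
    · · · █ █ █ · · · · ·
    · · · █ █ █ █ · · · ·
    · · · █ █ █ █ █ █ · ·
    · · · █ █ █ █ █ █ █ ·
    · · · █ █ █ █ █ █ · ·
    · · · · █ █ █ █ · · ·
    · · · · █ █ █ · · · ·
    · · · · █ █ · · · · ·
    · · · · █ · · · · · ·
    · · · · · · · · · · ·
T3:
  2·area = 40  (B↔C swapped to make it positive)
  edge (6, 22)→(8, 18): d=(2,-4) inclusive
  edge (8, 18)→(20, 14): d=(12,-4) inclusive
  edge (20, 14)→(6, 22): d=(-14,8) inclusive
    (8,7)@(17, 15): e=[30,0,10] → █  [on edge]
    (9,7)@(19, 15): e=[38,8,-6] → ·
    (5,8)@(11, 17): e=[10,0,30] → █  [on edge]
    (6,8)@(13, 17): e=[18,8,14] → █
    (7,8)@(15, 17): e=[26,16,-2] → ·
    (8,8)@(17, 17): e=[34,24,-18] → ·
    (2,9)@(5, 19): e=[-10,0,50] → ·  [on edge]
    (4,9)@(9, 19): e=[6,16,18] → █
    (6,9)@(13, 19): e=[22,32,-14] → ·
    (3,10)@(7, 21): e=[2,32,6] → █
    (4,10)@(9, 21): e=[10,40,-10] → ·
    (5,10)@(11, 21): e=[18,48,-26] → ·
  covered (6 px):
    · · · · · · · · · · ·
    · · · · · · · · · · ·
    · · · · · · · · · · ·
    · · · · · · · · · · ·
    · · · · · · · · · · ·
    · · · · · · · · · · ·
    · · · · · · · · · · ·
    · · · · · · · · █ · ·
    · · · · · █ █ · · · ·
    · · · · █ █ · · · · ·
    · · · █ · · · · · · ·
T4:
  2·area = 52
  edge (20, 12)→(14, 14): d=(-6,2) inclusive
  edge (14, 14)→(9, 7): d=(-5,-7) inclusive
  edge (9, 7)→(20, 12): d=(11,5) inclusive
    (4,3)@(9, 7): e=[52,0,0] → █  [on edge]
    (5,3)@(11, 7): e=[48,14,-10] → ·
    (4,4)@(9, 9): e=[40,-10,22] → ·
    (5,4)@(11, 9): e=[36,4,12] → █
    (6,4)@(13, 9): e=[32,18,2] → █
    (7,4)@(15, 9): e=[28,32,-8] → ·
    (5,5)@(11, 11): e=[24,-6,34] → ·
    (6,5)@(13, 11): e=[20,8,24] → █
    (7,5)@(15, 11): e=[16,22,14] → █
    (8,5)@(17, 11): e=[12,36,4] → █
    (9,5)@(19, 11): e=[8,50,-6] → ·
    (6,6)@(13, 13): e=[8,-2,46] → ·
    (8,6)@(17, 13): e=[0,26,26] → █  [on edge]
    (5,7)@(11, 15): e=[0,-26,78] → ·  [on edge]
    (2,8)@(5, 17): e=[0,-78,130] → ·  [on edge]
    (9,10)@(19, 21): e=[-52,0,104] → ·  [on edge]
  covered (8 px):
    · · · · · · · · · · ·
    · · · · · · · · · · ·
    · · · · · · · · · · ·
    · · · · █ · · · · · ·
    · · · · · █ █ · · · ·
    · · · · · · █ █ █ · ·
    · · · · · · · █ █ · ·
    · · · · · · · · · · ·
    · · · · · · · · · · ·
    · · · · · · · · · · ·
    · · · · · · · · · · ·

Answer: [[1,4],[2,4],[3,4],[2,5],[3,5],[4,5],[6,6]]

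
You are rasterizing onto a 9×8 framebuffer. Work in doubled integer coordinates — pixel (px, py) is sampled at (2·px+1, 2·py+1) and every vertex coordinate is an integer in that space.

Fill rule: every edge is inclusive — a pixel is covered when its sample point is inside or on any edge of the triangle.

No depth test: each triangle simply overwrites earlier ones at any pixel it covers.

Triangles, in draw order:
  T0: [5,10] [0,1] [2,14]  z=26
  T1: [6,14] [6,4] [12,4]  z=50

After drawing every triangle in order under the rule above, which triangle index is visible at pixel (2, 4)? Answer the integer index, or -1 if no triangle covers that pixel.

T0:
  2·area = 47  (B↔C swapped to make it positive)
  edge (5, 10)→(2, 14): d=(-3,4) inclusive
  edge (2, 14)→(0, 1): d=(-2,-13) inclusive
  edge (0, 1)→(5, 10): d=(5,9) inclusive
    (0,1)@(1, 3): e=[37,9,1] → █
    (1,1)@(3, 3): e=[29,35,-17] → ·
    (0,2)@(1, 5): e=[31,5,11] → █
    (1,2)@(3, 5): e=[23,31,-7] → ·
    (0,3)@(1, 7): e=[25,1,21] → █
    (1,3)@(3, 7): e=[17,27,3] → █
    (2,3)@(5, 7): e=[9,53,-15] → ·
    (0,4)@(1, 9): e=[19,-3,31] → ·
    (1,4)@(3, 9): e=[11,23,13] → █
    (2,4)@(5, 9): e=[3,49,-5] → ·
    (1,5)@(3, 11): e=[5,19,23] → █
    (2,5)@(5, 11): e=[-3,45,5] → ·
  covered (6 px):
    · · · · · · · · ·
    █ · · · · · · · ·
    █ · · · · · · · ·
    █ █ · · · · · · ·
    · █ · · · · · · ·
    · █ · · · · · · ·
    · · · · · · · · ·
    · · · · · · · · ·
T1:
  2·area = 60
  edge (6, 14)→(6, 4): d=(0,-10) inclusive
  edge (6, 4)→(12, 4): d=(6,0) inclusive
  edge (12, 4)→(6, 14): d=(-6,10) inclusive
    (3,2)@(7, 5): e=[10,6,44] → █
    (4,2)@(9, 5): e=[30,6,24] → █
    (5,2)@(11, 5): e=[50,6,4] → █
    (6,2)@(13, 5): e=[70,6,-16] → ·
    (3,3)@(7, 7): e=[10,18,32] → █
    (5,3)@(11, 7): e=[50,18,-8] → ·
    (3,4)@(7, 9): e=[10,30,20] → █
    (4,4)@(9, 9): e=[30,30,0] → █  [on edge]
    (5,4)@(11, 9): e=[50,30,-20] → ·
    (3,5)@(7, 11): e=[10,42,8] → █
    (4,5)@(9, 11): e=[30,42,-12] → ·
    (3,6)@(7, 13): e=[10,54,-4] → ·
  covered (8 px):
    · · · · · · · · ·
    · · · · · · · · ·
    · · · █ █ █ · · ·
    · · · █ █ · · · ·
    · · · █ █ · · · ·
    · · · █ · · · · ·
    · · · · · · · · ·
    · · · · · · · · ·

Z-buffer (winner per pixel, '.' = empty):
  . . . . . . . . .
  0 . . . . . . . .
  0 . . 1 1 1 . . .
  0 0 . 1 1 . . . .
  . 0 . 1 1 . . . .
  . 0 . 1 . . . . .
  . . . . . . . . .
  . . . . . . . . .

Answer: -1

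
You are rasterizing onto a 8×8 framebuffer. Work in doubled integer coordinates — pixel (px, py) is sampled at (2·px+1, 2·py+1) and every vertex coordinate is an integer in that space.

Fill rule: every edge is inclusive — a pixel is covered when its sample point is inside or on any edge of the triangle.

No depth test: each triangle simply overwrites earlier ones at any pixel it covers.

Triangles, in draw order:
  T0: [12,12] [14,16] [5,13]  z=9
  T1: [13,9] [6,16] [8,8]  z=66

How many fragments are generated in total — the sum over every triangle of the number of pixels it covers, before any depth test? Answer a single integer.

T0:
  2·area = 30
  edge (12, 12)→(14, 16): d=(2,4) inclusive
  edge (14, 16)→(5, 13): d=(-9,-3) inclusive
  edge (5, 13)→(12, 12): d=(7,-1) inclusive
    (2,6)@(5, 13): e=[30,0,0] → █  [on edge]
    (3,6)@(7, 13): e=[22,6,2] → █
    (4,6)@(9, 13): e=[14,12,4] → █
    (5,6)@(11, 13): e=[6,18,6] → █
    (6,6)@(13, 13): e=[-2,24,8] → ·
    (2,7)@(5, 15): e=[34,-18,14] → ·
    (3,7)@(7, 15): e=[26,-12,16] → ·
    (4,7)@(9, 15): e=[18,-6,18] → ·
    (5,7)@(11, 15): e=[10,0,20] → █  [on edge]
    (6,7)@(13, 15): e=[2,6,22] → █
    (7,7)@(15, 15): e=[-6,12,24] → ·
  covered (6 px):
    · · · · · · · ·
    · · · · · · · ·
    · · · · · · · ·
    · · · · · · · ·
    · · · · · · · ·
    · · · · · · · ·
    · · █ █ █ █ · ·
    · · · · · █ █ ·
T1:
  2·area = 42
  edge (13, 9)→(6, 16): d=(-7,7) inclusive
  edge (6, 16)→(8, 8): d=(2,-8) inclusive
  edge (8, 8)→(13, 9): d=(5,1) inclusive
    (1,3)@(3, 7): e=[84,-42,0] → ·  [on edge]
    (7,3)@(15, 7): e=[0,54,-12] → ·  [on edge]
    (4,4)@(9, 9): e=[28,10,4] → █
    (5,4)@(11, 9): e=[14,26,2] → █
    (6,4)@(13, 9): e=[0,42,0] → █  [on edge]
    (7,4)@(15, 9): e=[-14,58,-2] → ·
    (4,5)@(9, 11): e=[14,14,14] → █
    (5,5)@(11, 11): e=[0,30,12] → █  [on edge]
    (6,5)@(13, 11): e=[-14,46,10] → ·
    (3,6)@(7, 13): e=[14,2,26] → █
    (4,6)@(9, 13): e=[0,18,24] → █  [on edge]
    (5,6)@(11, 13): e=[-14,34,22] → ·
    (3,7)@(7, 15): e=[0,6,36] → █  [on edge]
  covered (8 px):
    · · · · · · · ·
    · · · · · · · ·
    · · · · · · · ·
    · · · · · · · ·
    · · · · █ █ █ ·
    · · · · █ █ · ·
    · · · █ █ · · ·
    · · · █ · · · ·

Final: 14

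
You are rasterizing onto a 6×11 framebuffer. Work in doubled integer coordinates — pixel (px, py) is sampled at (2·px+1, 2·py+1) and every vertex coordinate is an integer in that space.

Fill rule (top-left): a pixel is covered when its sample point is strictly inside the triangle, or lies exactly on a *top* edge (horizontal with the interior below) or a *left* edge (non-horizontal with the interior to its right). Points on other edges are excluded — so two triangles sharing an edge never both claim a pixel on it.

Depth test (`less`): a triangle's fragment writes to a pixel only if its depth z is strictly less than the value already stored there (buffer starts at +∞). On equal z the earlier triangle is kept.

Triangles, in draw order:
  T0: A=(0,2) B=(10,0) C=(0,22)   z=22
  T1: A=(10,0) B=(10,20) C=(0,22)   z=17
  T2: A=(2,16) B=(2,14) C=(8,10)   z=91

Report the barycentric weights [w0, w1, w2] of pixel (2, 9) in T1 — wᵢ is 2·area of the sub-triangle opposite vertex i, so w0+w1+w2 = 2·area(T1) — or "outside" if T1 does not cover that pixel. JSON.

T0:
  2·area = 200
  edge (0, 2)→(10, 0): d=(10,-2) top-left  bias=+0
  edge (10, 0)→(0, 22): d=(-10,22) right/bottom  bias=-1
  edge (0, 22)→(0, 2): d=(0,-20) top-left  bias=+0
    (2,0)@(5, 1): e=[0,100,100] → X  [on edge]
    (3,0)@(7, 1): e=[4,56,140] → X
    (4,0)@(9, 1): e=[8,12,180] → X
    (5,0)@(11, 1): e=[12,-32,220] → .
    (0,1)@(1, 3): e=[12,168,20] → X
    (1,1)@(3, 3): e=[16,124,60] → X
    (4,1)@(9, 3): e=[28,-8,180] → .
    (0,2)@(1, 5): e=[32,148,20] → X
    (4,2)@(9, 5): e=[48,-28,180] → .
    (0,3)@(1, 7): e=[52,128,20] → X
    (3,3)@(7, 7): e=[64,-4,140] → .
    (0,4)@(1, 9): e=[72,108,20] → X
    (2,5)@(5, 11): e=[100,0,100] → .  [on edge]
  covered (25 px):
    . . X X X .
    X X X X . .
    X X X X . .
    X X X . . .
    X X X . . .
    X X . . . .
    X X . . . .
    X X . . . .
    X . . . . .
    X . . . . .
    . . . . . .
T1:
  2·area = 200
  edge (10, 0)→(10, 20): d=(0,20) right/bottom  bias=-1
  edge (10, 20)→(0, 22): d=(-10,2) right/bottom  bias=-1
  edge (0, 22)→(10, 0): d=(10,-22) top-left  bias=+0
    (4,1)@(9, 3): e=[20,172,8] → X
    (5,1)@(11, 3): e=[-20,168,52] → .
    (4,2)@(9, 5): e=[20,152,28] → X
    (5,2)@(11, 5): e=[-20,148,72] → .
    (3,3)@(7, 7): e=[60,136,4] → X
    (5,3)@(11, 7): e=[-20,128,92] → .
    (3,4)@(7, 9): e=[60,116,24] → X
    (5,4)@(11, 9): e=[-20,108,112] → .
    (2,5)@(5, 11): e=[100,100,0] → X  [on edge]
    (5,5)@(11, 11): e=[-20,88,132] → .
    (2,6)@(5, 13): e=[100,80,20] → X
    (5,6)@(11, 13): e=[-20,68,152] → .
    (2,10)@(5, 21): e=[100,0,100] → .  [on edge]
  covered (25 px):
    . . . . . .
    . . . . X .
    . . . . X .
    . . . X X .
    . . . X X .
    . . X X X .
    . . X X X .
    . . X X X .
    . X X X X .
    . X X X X .
    X X . . . .
T2:
  2·area = 12
  edge (2, 16)→(2, 14): d=(0,-2) top-left  bias=+0
  edge (2, 14)→(8, 10): d=(6,-4) top-left  bias=+0
  edge (8, 10)→(2, 16): d=(-6,6) right/bottom  bias=-1
    (5,3)@(11, 7): e=[18,-6,0] → .  [on edge]
    (4,4)@(9, 9): e=[14,-2,0] → .  [on edge]
    (3,5)@(7, 11): e=[10,2,0] → .  [on edge]
    (2,6)@(5, 13): e=[6,6,0] → .  [on edge]
    (1,7)@(3, 15): e=[2,10,0] → .  [on edge]
    (0,8)@(1, 17): e=[-2,14,0] → .  [on edge]
  covered (0 px):
    . . . . . .
    . . . . . .
    . . . . . .
    . . . . . .
    . . . . . .
    . . . . . .
    . . . . . .
    . . . . . .
    . . . . . .
    . . . . . .
    . . . . . .

Result: [20,80,100]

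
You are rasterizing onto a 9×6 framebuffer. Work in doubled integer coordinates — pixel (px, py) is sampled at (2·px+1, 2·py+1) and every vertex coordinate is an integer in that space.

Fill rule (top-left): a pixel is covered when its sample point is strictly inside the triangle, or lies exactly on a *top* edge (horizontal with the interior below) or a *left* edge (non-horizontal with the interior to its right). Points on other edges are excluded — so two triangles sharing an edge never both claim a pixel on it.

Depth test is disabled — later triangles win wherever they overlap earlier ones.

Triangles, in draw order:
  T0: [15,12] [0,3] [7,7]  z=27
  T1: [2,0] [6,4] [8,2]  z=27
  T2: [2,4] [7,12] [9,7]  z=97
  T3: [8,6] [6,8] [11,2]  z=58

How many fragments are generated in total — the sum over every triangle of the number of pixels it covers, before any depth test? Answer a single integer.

T0:
  2·area = 3
  edge (15, 12)→(0, 3): d=(-15,-9) top-left  bias=+0
  edge (0, 3)→(7, 7): d=(7,4) right/bottom  bias=-1
  edge (7, 7)→(15, 12): d=(8,5) right/bottom  bias=-1
    (3,3)@(7, 7): e=[3,0,0] → ·  [on edge]
  covered (0 px):
    · · · · · · · · ·
    · · · · · · · · ·
    · · · · · · · · ·
    · · · · · · · · ·
    · · · · · · · · ·
    · · · · · · · · ·
T1:
  2·area = 16  (B↔C swapped to make it positive)
  edge (2, 0)→(8, 2): d=(6,2) right/bottom  bias=-1
  edge (8, 2)→(6, 4): d=(-2,2) right/bottom  bias=-1
  edge (6, 4)→(2, 0): d=(-4,-4) top-left  bias=+0
    (1,0)@(3, 1): e=[4,12,0] → #  [on edge]
    (2,0)@(5, 1): e=[0,8,8] → ·  [on edge]
    (4,0)@(9, 1): e=[-8,0,24] → ·  [on edge]
    (1,1)@(3, 3): e=[16,8,-8] → ·
    (2,1)@(5, 3): e=[12,4,0] → #  [on edge]
    (3,1)@(7, 3): e=[8,0,8] → ·  [on edge]
    (5,1)@(11, 3): e=[0,-8,24] → ·  [on edge]
    (2,2)@(5, 5): e=[24,0,-8] → ·  [on edge]
    (3,2)@(7, 5): e=[20,-4,0] → ·  [on edge]
    (8,2)@(17, 5): e=[0,-24,40] → ·  [on edge]
    (1,3)@(3, 7): e=[40,0,-24] → ·  [on edge]
    (4,3)@(9, 7): e=[28,-12,0] → ·  [on edge]
    (0,4)@(1, 9): e=[56,0,-40] → ·  [on edge]
    (5,4)@(11, 9): e=[36,-20,0] → ·  [on edge]
    (6,5)@(13, 11): e=[44,-28,0] → ·  [on edge]
  covered (2 px):
    · # · · · · · · ·
    · · # · · · · · ·
    · · · · · · · · ·
    · · · · · · · · ·
    · · · · · · · · ·
    · · · · · · · · ·
T2:
  2·area = 41  (B↔C swapped to make it positive)
  edge (2, 4)→(9, 7): d=(7,3) right/bottom  bias=-1
  edge (9, 7)→(7, 12): d=(-2,5) right/bottom  bias=-1
  edge (7, 12)→(2, 4): d=(-5,-8) top-left  bias=+0
    (1,2)@(3, 5): e=[4,34,3] → #
    (2,2)@(5, 5): e=[-2,24,19] → ·
    (1,3)@(3, 7): e=[18,30,-7] → ·
    (2,3)@(5, 7): e=[12,20,9] → #
    (3,3)@(7, 7): e=[6,10,25] → #
    (4,3)@(9, 7): e=[0,0,41] → ·  [on edge]
    (2,4)@(5, 9): e=[26,16,-1] → ·
    (3,4)@(7, 9): e=[20,6,15] → #
    (4,4)@(9, 9): e=[14,-4,31] → ·
    (3,5)@(7, 11): e=[34,2,5] → #
    (4,5)@(9, 11): e=[28,-8,21] → ·
  covered (5 px):
    · · · · · · · · ·
    · · · · · · · · ·
    · # · · · · · · ·
    · · # # · · · · ·
    · · · # · · · · ·
    · · · # · · · · ·
T3:
  2·area = 2
  edge (8, 6)→(6, 8): d=(-2,2) right/bottom  bias=-1
  edge (6, 8)→(11, 2): d=(5,-6) top-left  bias=+0
  edge (11, 2)→(8, 6): d=(-3,4) right/bottom  bias=-1
    (6,0)@(13, 1): e=[0,7,-5] → ·  [on edge]
    (5,1)@(11, 3): e=[0,5,-3] → ·  [on edge]
    (4,2)@(9, 5): e=[0,3,-1] → ·  [on edge]
    (3,3)@(7, 7): e=[0,1,1] → ·  [on edge]
    (2,4)@(5, 9): e=[0,-1,3] → ·  [on edge]
    (1,5)@(3, 11): e=[0,-3,5] → ·  [on edge]
  covered (0 px):
    · · · · · · · · ·
    · · · · · · · · ·
    · · · · · · · · ·
    · · · · · · · · ·
    · · · · · · · · ·
    · · · · · · · · ·

Result: 7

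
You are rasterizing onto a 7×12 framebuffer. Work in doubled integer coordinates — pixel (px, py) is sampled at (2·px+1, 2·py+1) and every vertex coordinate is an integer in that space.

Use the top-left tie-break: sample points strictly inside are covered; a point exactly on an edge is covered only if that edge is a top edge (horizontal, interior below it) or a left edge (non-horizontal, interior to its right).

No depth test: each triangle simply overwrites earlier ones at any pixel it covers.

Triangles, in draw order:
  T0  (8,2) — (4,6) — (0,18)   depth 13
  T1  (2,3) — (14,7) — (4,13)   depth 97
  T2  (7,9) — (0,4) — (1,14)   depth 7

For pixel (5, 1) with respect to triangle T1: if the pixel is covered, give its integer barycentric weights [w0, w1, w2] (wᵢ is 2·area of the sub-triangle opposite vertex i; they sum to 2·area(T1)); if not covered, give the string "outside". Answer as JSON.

T0:
  2·area = 32  (B↔C swapped to make it positive)
  edge (8, 2)→(0, 18): d=(-8,16) right/bottom  bias=-1
  edge (0, 18)→(4, 6): d=(4,-12) top-left  bias=+0
  edge (4, 6)→(8, 2): d=(4,-4) top-left  bias=+0
    (4,0)@(9, 1): e=[-8,40,0] → .  [on edge]
    (2,1)@(5, 3): e=[40,0,-8] → .  [on edge]
    (3,1)@(7, 3): e=[8,24,0] → X  [on edge]
    (4,1)@(9, 3): e=[-24,48,8] → .
    (2,2)@(5, 5): e=[24,8,0] → X  [on edge]
    (3,2)@(7, 5): e=[-8,32,8] → .
    (1,3)@(3, 7): e=[40,-8,0] → .  [on edge]
    (2,3)@(5, 7): e=[8,16,8] → X
    (3,3)@(7, 7): e=[-24,40,16] → .
    (0,4)@(1, 9): e=[56,-24,0] → .  [on edge]
    (1,4)@(3, 9): e=[24,0,8] → X  [on edge]
    (2,4)@(5, 9): e=[-8,24,16] → .
    (0,7)@(1, 15): e=[8,0,24] → X  [on edge]
  covered (6 px):
    . . . . . . .
    . . . X . . .
    . . X . . . .
    . . X . . . .
    . X . . . . .
    . X . . . . .
    . . . . . . .
    X . . . . . .
    . . . . . . .
    . . . . . . .
    . . . . . . .
    . . . . . . .
T1:
  2·area = 112
  edge (2, 3)→(14, 7): d=(12,4) right/bottom  bias=-1
  edge (14, 7)→(4, 13): d=(-10,6) right/bottom  bias=-1
  edge (4, 13)→(2, 3): d=(-2,-10) top-left  bias=+0
    (1,2)@(3, 5): e=[20,86,6] → X
    (2,2)@(5, 5): e=[12,74,26] → X
    (3,2)@(7, 5): e=[4,62,46] → X
    (4,2)@(9, 5): e=[-4,50,66] → .
    (1,3)@(3, 7): e=[44,66,2] → X
    (4,3)@(9, 7): e=[20,30,62] → X
    (5,3)@(11, 7): e=[12,18,82] → X
    (6,3)@(13, 7): e=[4,6,102] → X
    (1,4)@(3, 9): e=[68,46,-2] → .
    (2,4)@(5, 9): e=[60,34,18] → X
    (5,4)@(11, 9): e=[36,-2,78] → .
    (6,4)@(13, 9): e=[28,-14,98] → .
  covered (14 px):
    . . . . . . .
    . . . . . . .
    . X X X . . .
    . X X X X X X
    . . X X X . .
    . . X X . . .
    . . . . . . .
    . . . . . . .
    . . . . . . .
    . . . . . . .
    . . . . . . .
    . . . . . . .
T2:
  2·area = 65  (B↔C swapped to make it positive)
  edge (7, 9)→(1, 14): d=(-6,5) right/bottom  bias=-1
  edge (1, 14)→(0, 4): d=(-1,-10) top-left  bias=+0
  edge (0, 4)→(7, 9): d=(7,5) right/bottom  bias=-1
    (0,2)@(1, 5): e=[54,9,2] → X
    (1,2)@(3, 5): e=[44,29,-8] → .
    (0,3)@(1, 7): e=[42,7,16] → X
    (1,3)@(3, 7): e=[32,27,6] → X
    (2,3)@(5, 7): e=[22,47,-4] → .
    (0,4)@(1, 9): e=[30,5,30] → X
    (2,4)@(5, 9): e=[10,45,10] → X
    (3,4)@(7, 9): e=[0,65,0] → .  [on edge]
    (0,5)@(1, 11): e=[18,3,44] → X
    (2,5)@(5, 11): e=[-2,43,24] → .
    (0,6)@(1, 13): e=[6,1,58] → X
    (1,6)@(3, 13): e=[-4,21,48] → .
  covered (9 px):
    . . . . . . .
    . . . . . . .
    X . . . . . .
    X X . . . . .
    X X X . . . .
    X X . . . . .
    X . . . . . .
    . . . . . . .
    . . . . . . .
    . . . . . . .
    . . . . . . .
    . . . . . . .

Final: "outside"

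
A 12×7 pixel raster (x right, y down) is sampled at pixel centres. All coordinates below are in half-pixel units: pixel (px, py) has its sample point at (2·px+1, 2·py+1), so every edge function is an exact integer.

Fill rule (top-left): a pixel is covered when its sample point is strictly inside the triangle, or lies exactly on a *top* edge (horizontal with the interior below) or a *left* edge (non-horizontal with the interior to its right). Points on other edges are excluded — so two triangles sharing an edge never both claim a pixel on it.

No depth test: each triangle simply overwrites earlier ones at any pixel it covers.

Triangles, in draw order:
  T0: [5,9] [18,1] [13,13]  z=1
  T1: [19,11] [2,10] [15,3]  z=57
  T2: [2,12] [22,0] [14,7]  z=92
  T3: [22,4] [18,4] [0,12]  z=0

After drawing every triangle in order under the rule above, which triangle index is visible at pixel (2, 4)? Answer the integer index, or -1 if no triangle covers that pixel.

T0:
  2·area = 116
  edge (5, 9)→(18, 1): d=(13,-8) top-left  bias=+0
  edge (18, 1)→(13, 13): d=(-5,12) right/bottom  bias=-1
  edge (13, 13)→(5, 9): d=(-8,-4) top-left  bias=+0
    (7,1)@(15, 3): e=[2,26,88] → #
    (8,1)@(17, 3): e=[18,2,96] → #
    (9,1)@(19, 3): e=[34,-22,104] → ·
    (6,2)@(13, 5): e=[12,40,64] → #
    (8,2)@(17, 5): e=[44,-8,80] → ·
    (0,3)@(1, 7): e=[-58,174,0] → ·  [on edge]
    (4,3)@(9, 7): e=[6,78,32] → #
    (5,3)@(11, 7): e=[22,54,40] → #
    (8,3)@(17, 7): e=[70,-18,64] → ·
    (2,4)@(5, 9): e=[0,116,0] → #  [on edge]
    (3,4)@(7, 9): e=[16,92,8] → #
    (7,4)@(15, 9): e=[80,-4,40] → ·
    (4,5)@(9, 11): e=[58,58,0] → #  [on edge]
    (6,6)@(13, 13): e=[116,0,0] → ·  [on edge]
  covered (16 px):
    · · · · · · · · · · · ·
    · · · · · · · # # · · ·
    · · · · · · # # · · · ·
    · · · · # # # # · · · ·
    · · # # # # # · · · · ·
    · · · · # # # · · · · ·
    · · · · · · · · · · · ·
T1:
  2·area = 132
  edge (19, 11)→(2, 10): d=(-17,-1) top-left  bias=+0
  edge (2, 10)→(15, 3): d=(13,-7) top-left  bias=+0
  edge (15, 3)→(19, 11): d=(4,8) right/bottom  bias=-1
    (7,1)@(15, 3): e=[132,0,0] → ·  [on edge]
    (6,2)@(13, 5): e=[96,12,24] → #
    (7,2)@(15, 5): e=[98,26,8] → #
    (8,2)@(17, 5): e=[100,40,-8] → ·
    (4,3)@(9, 7): e=[58,10,64] → #
    (5,3)@(11, 7): e=[60,24,48] → #
    (8,3)@(17, 7): e=[66,66,0] → ·  [on edge]
    (2,4)@(5, 9): e=[20,8,104] → #
    (3,4)@(7, 9): e=[22,22,88] → #
    (8,4)@(17, 9): e=[32,92,8] → #
    (9,4)@(19, 9): e=[34,106,-8] → ·
    (2,5)@(5, 11): e=[-14,34,112] → ·
    (9,5)@(19, 11): e=[0,132,0] → ·  [on edge]
  covered (13 px):
    · · · · · · · · · · · ·
    · · · · · · · · · · · ·
    · · · · · · # # · · · ·
    · · · · # # # # · · · ·
    · · # # # # # # # · · ·
    · · · · · · · · · · · ·
    · · · · · · · · · · · ·
T2:
  2·area = 44
  edge (2, 12)→(22, 0): d=(20,-12) top-left  bias=+0
  edge (22, 0)→(14, 7): d=(-8,7) right/bottom  bias=-1
  edge (14, 7)→(2, 12): d=(-12,5) right/bottom  bias=-1
    (8,1)@(17, 3): e=[0,11,33] → #  [on edge]
    (9,1)@(19, 3): e=[24,-3,23] → ·
    (7,2)@(15, 5): e=[16,9,19] → #
    (8,2)@(17, 5): e=[40,-5,9] → ·
    (5,3)@(11, 7): e=[8,21,15] → #
    (6,3)@(13, 7): e=[32,7,5] → #
    (7,3)@(15, 7): e=[56,-7,-5] → ·
    (3,4)@(7, 9): e=[0,33,11] → #  [on edge]
    (4,4)@(9, 9): e=[24,19,1] → #
    (5,4)@(11, 9): e=[48,5,-9] → ·
    (6,4)@(13, 9): e=[72,-9,-19] → ·
    (3,5)@(7, 11): e=[40,17,-13] → ·
  covered (6 px):
    · · · · · · · · · · · ·
    · · · · · · · · # · · ·
    · · · · · · · # · · · ·
    · · · · · # # · · · · ·
    · · · # # · · · · · · ·
    · · · · · · · · · · · ·
    · · · · · · · · · · · ·
T3:
  2·area = 32  (B↔C swapped to make it positive)
  edge (22, 4)→(0, 12): d=(-22,8) right/bottom  bias=-1
  edge (0, 12)→(18, 4): d=(18,-8) top-left  bias=+0
  edge (18, 4)→(22, 4): d=(4,0) top-left  bias=+0
    (8,2)@(17, 5): e=[18,10,4] → #
    (9,2)@(19, 5): e=[2,26,4] → #
    (10,2)@(21, 5): e=[-14,42,4] → ·
    (6,3)@(13, 7): e=[6,14,12] → #
    (7,3)@(15, 7): e=[-10,30,12] → ·
    (8,3)@(17, 7): e=[-26,46,12] → ·
    (9,3)@(19, 7): e=[-42,62,12] → ·
    (3,4)@(7, 9): e=[10,2,20] → #
    (4,4)@(9, 9): e=[-6,18,20] → ·
    (6,4)@(13, 9): e=[-38,50,20] → ·
    (3,5)@(7, 11): e=[-34,38,28] → ·
  covered (4 px):
    · · · · · · · · · · · ·
    · · · · · · · · · · · ·
    · · · · · · · · # # · ·
    · · · · · · # · · · · ·
    · · · # · · · · · · · ·
    · · · · · · · · · · · ·
    · · · · · · · · · · · ·

Z-buffer (winner per pixel, '.' = empty):
  . . . . . . . . . . . .
  . . . . . . . 0 2 . . .
  . . . . . . 1 2 3 3 . .
  . . . . 1 2 3 1 . . . .
  . . 1 3 2 1 1 1 1 . . .
  . . . . 0 0 0 . . . . .
  . . . . . . . . . . . .

Final: 1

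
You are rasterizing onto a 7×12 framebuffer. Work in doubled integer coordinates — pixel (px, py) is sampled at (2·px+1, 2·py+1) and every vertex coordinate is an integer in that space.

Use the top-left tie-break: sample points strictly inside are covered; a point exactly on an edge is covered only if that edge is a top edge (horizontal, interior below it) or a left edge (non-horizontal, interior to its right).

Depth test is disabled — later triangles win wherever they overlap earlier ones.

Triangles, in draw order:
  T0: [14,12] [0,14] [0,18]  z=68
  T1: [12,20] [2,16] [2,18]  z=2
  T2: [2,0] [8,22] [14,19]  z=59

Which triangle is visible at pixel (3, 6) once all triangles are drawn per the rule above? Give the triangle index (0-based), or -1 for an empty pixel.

T0:
  2·area = 56  (B↔C swapped to make it positive)
  edge (14, 12)→(0, 18): d=(-14,6) right/bottom  bias=-1
  edge (0, 18)→(0, 14): d=(0,-4) top-left  bias=+0
  edge (0, 14)→(14, 12): d=(14,-2) top-left  bias=+0
    (3,6)@(7, 13): e=[28,28,0] → █  [on edge]
    (4,6)@(9, 13): e=[16,36,4] → █
    (5,6)@(11, 13): e=[4,44,8] → █
    (6,6)@(13, 13): e=[-8,52,12] → ·
    (0,7)@(1, 15): e=[36,4,16] → █
    (1,7)@(3, 15): e=[24,12,20] → █
    (2,7)@(5, 15): e=[12,20,24] → █
    (3,7)@(7, 15): e=[0,28,28] → ·  [on edge]
    (4,7)@(9, 15): e=[-12,36,32] → ·
    (5,7)@(11, 15): e=[-24,44,36] → ·
    (0,8)@(1, 17): e=[8,4,44] → █
    (1,8)@(3, 17): e=[-4,12,48] → ·
  covered (7 px):
    · · · · · · ·
    · · · · · · ·
    · · · · · · ·
    · · · · · · ·
    · · · · · · ·
    · · · · · · ·
    · · · █ █ █ ·
    █ █ █ · · · ·
    █ · · · · · ·
    · · · · · · ·
    · · · · · · ·
    · · · · · · ·
T1:
  2·area = 20  (B↔C swapped to make it positive)
  edge (12, 20)→(2, 18): d=(-10,-2) top-left  bias=+0
  edge (2, 18)→(2, 16): d=(0,-2) top-left  bias=+0
  edge (2, 16)→(12, 20): d=(10,4) right/bottom  bias=-1
    (1,8)@(3, 17): e=[12,2,6] → █
    (2,8)@(5, 17): e=[16,6,-2] → ·
    (1,9)@(3, 19): e=[-8,2,26] → ·
    (3,9)@(7, 19): e=[0,10,10] → █  [on edge]
    (4,9)@(9, 19): e=[4,14,2] → █
    (5,9)@(11, 19): e=[8,18,-6] → ·
    (3,10)@(7, 21): e=[-20,10,30] → ·
    (4,10)@(9, 21): e=[-16,14,22] → ·
  covered (3 px):
    · · · · · · ·
    · · · · · · ·
    · · · · · · ·
    · · · · · · ·
    · · · · · · ·
    · · · · · · ·
    · · · · · · ·
    · · · · · · ·
    · █ · · · · ·
    · · · █ █ · ·
    · · · · · · ·
    · · · · · · ·
T2:
  2·area = 150  (B↔C swapped to make it positive)
  edge (2, 0)→(14, 19): d=(12,19) right/bottom  bias=-1
  edge (14, 19)→(8, 22): d=(-6,3) right/bottom  bias=-1
  edge (8, 22)→(2, 0): d=(-6,-22) top-left  bias=+0
    (1,1)@(3, 3): e=[17,129,4] → █
    (2,1)@(5, 3): e=[-21,123,48] → ·
    (1,2)@(3, 5): e=[41,117,-8] → ·
    (2,2)@(5, 5): e=[3,111,36] → █
    (3,2)@(7, 5): e=[-35,105,80] → ·
    (2,3)@(5, 7): e=[27,99,24] → █
    (3,3)@(7, 7): e=[-11,93,68] → ·
    (2,4)@(5, 9): e=[51,87,12] → █
    (3,4)@(7, 9): e=[13,81,56] → █
    (4,4)@(9, 9): e=[-25,75,100] → ·
    (2,5)@(5, 11): e=[75,75,0] → █  [on edge]
    (4,5)@(9, 11): e=[-1,63,88] → ·
  covered (19 px):
    · · · · · · ·
    · █ · · · · ·
    · · █ · · · ·
    · · █ · · · ·
    · · █ █ · · ·
    · · █ █ · · ·
    · · · █ █ · ·
    · · · █ █ █ ·
    · · · █ █ █ ·
    · · · · █ █ █
    · · · · █ · ·
    · · · · · · ·

Z-buffer (winner per pixel, '.' = empty):
  . . . . . . .
  . 2 . . . . .
  . . 2 . . . .
  . . 2 . . . .
  . . 2 2 . . .
  . . 2 2 . . .
  . . . 2 2 0 .
  0 0 0 2 2 2 .
  0 1 . 2 2 2 .
  . . . 1 2 2 2
  . . . . 2 . .
  . . . . . . .

Answer: 2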